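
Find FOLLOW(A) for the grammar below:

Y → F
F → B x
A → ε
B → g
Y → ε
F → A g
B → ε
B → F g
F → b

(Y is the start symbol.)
In F → A g: A is followed by g, add FIRST(g) \ {ε} = { 'g' }

Taking the union: FOLLOW(A) = { 'g' }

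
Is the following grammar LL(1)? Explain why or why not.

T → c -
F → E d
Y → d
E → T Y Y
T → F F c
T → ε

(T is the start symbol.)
A grammar is LL(1) if for each non-terminal N with multiple productions, the predict sets of those productions are pairwise disjoint, where PREDICT(N → α) = (FIRST(α) \ {ε}) ∪ (FOLLOW(N) if α ⇒* ε).

Relevant sets:
  FIRST(F) = { 'c', 'd' }
  FOLLOW(T) = { $, 'd' }

For T:
  PREDICT(T → c '-') = { 'c' }
  PREDICT(T → F F c) = { 'c', 'd' }
  PREDICT(T → ε) = { $, 'd' }
F, Y, E have a single production, so nothing to check there.

Conflict found: Predict set conflict for T: { 'c' }
The grammar is NOT LL(1).

Answer: No. Predict set conflict for T: { 'c' }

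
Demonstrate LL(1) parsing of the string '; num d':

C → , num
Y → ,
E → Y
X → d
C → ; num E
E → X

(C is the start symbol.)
Stack is shown with the top on the left.

Stack      Input      Action
----------------------------
C $        ; num d $  output C → ; num E
; num E $  ; num d $  match ';'
num E $    num d $    match 'num'
E $        d $        output E → X
X $        d $        output X → d
d $        d $        match 'd'
$          $          accept

The string is accepted.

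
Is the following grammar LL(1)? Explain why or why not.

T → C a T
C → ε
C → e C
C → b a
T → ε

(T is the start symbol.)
Relevant sets:
  FIRST(C) = { 'b', 'e', ε }
  FOLLOW(T) = { $ }
  FOLLOW(C) = { 'a' }

For T:
  PREDICT(T → C a T) = { 'a', 'b', 'e' }
  PREDICT(T → ε) = { $ }
For C:
  PREDICT(C → ε) = { 'a' }
  PREDICT(C → e C) = { 'e' }
  PREDICT(C → b a) = { 'b' }

All predict sets are disjoint. The grammar IS LL(1).

Answer: Yes, the grammar is LL(1).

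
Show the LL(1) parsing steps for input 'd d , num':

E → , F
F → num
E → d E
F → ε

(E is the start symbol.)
Stack is shown with the top on the left.

Stack  Input        Action
--------------------------
E $    d d , num $  output E → d E
d E $  d d , num $  match 'd'
E $    d , num $    output E → d E
d E $  d , num $    match 'd'
E $    , num $      output E → , F
, F $  , num $      match ','
F $    num $        output F → num
num $  num $        match 'num'
$      $            accept

The string is accepted.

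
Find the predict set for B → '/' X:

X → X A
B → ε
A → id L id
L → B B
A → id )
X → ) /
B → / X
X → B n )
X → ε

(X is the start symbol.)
PREDICT(B → '/' X) = (FIRST(RHS) \ {ε}) ∪ (FOLLOW(B) if ε ∈ FIRST(RHS), i.e. RHS ⇒* ε)
FIRST('/' X) = { '/' }
ε ∉ FIRST('/' X), so FOLLOW(B) is not added.
PREDICT(B → '/' X) = { '/' }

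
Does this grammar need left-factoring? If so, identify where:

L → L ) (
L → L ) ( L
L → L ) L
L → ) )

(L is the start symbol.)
Yes, L has productions with common prefix 'L )'

Left-factoring is needed when two productions for the same non-terminal
share a common prefix on the right-hand side.

Productions for L:
  L → L ) (
  L → L ) ( L
  L → L ) L
  L → ) )

Found common prefix 'L )' in productions for L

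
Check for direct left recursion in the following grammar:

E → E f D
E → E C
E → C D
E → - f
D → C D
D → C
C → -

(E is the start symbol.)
Direct left recursion occurs when N → N α for some non-terminal N (the right-hand side begins with the left-hand side itself).

E → E f D: LEFT RECURSIVE (starts with E)
E → E C: LEFT RECURSIVE (starts with E)
E → C D: starts with C
E → - f: starts with '-'
D → C D: starts with C
D → C: starts with C
C → -: starts with '-'

The grammar has direct left recursion on: E.

Answer: Yes, E is left-recursive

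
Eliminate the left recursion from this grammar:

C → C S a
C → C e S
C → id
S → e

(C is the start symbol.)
C → id C'
C' → S a C'
C' → e S C'
C' → ε
S → e

C is directly left-recursive. The standard transformation for
  A → A α₁ | ... | A α_m | β₁ | ... | β_n
is
  A  → β₁ A' | ... | β_n A'
  A' → α₁ A' | ... | α_m A' | ε

C → id becomes C → id C'
C → C S a becomes C' → S a C'
C → C e S becomes C' → e S C'
Add C' → ε

Productions for other non-terminals are unchanged:
  S → e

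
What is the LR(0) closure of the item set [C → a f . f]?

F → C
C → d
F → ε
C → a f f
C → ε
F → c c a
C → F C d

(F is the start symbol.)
Start with: [C → a f . f]
The dot precedes the terminal f, so nothing is added.

CLOSURE = { [C → a f . f] }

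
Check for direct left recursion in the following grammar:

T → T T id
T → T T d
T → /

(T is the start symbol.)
Direct left recursion occurs when N → N α for some non-terminal N (the right-hand side begins with the left-hand side itself).

T → T T id: LEFT RECURSIVE (starts with T)
T → T T d: LEFT RECURSIVE (starts with T)
T → /: starts with '/'

The grammar has direct left recursion on: T.

Answer: Yes, T is left-recursive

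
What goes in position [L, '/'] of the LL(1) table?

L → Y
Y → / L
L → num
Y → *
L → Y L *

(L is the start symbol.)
To find M[L, '/'], we find productions for L where '/' is in the predict set (PREDICT(N → α) = (FIRST(α) \ {ε}) ∪ (FOLLOW(N) if α ⇒* ε)).

Relevant sets:
  FIRST(Y) = { '*', '/' }

L → Y: PREDICT = { '*', '/' }
  '/' is in predict set, so this production goes in M[L, '/']
L → num: PREDICT = { 'num' }
L → Y L *: PREDICT = { '*', '/' }
  '/' is in predict set, so this production goes in M[L, '/']

M[L, '/'] = L → Y, L → Y L *  (a multiply-defined cell — the grammar is not LL(1))

Answer: L → Y, L → Y L *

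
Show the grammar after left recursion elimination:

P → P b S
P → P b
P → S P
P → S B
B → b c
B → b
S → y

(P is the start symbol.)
P is directly left-recursive. The standard transformation for
  A → A α₁ | ... | A α_m | β₁ | ... | β_n
is
  A  → β₁ A' | ... | β_n A'
  A' → α₁ A' | ... | α_m A' | ε

P → S P becomes P → S P P'
P → S B becomes P → S B P'
P → P b S becomes P' → b S P'
P → P b becomes P' → b P'
Add P' → ε

Productions for other non-terminals are unchanged:
  B → b c
  B → b
  S → y

Resulting grammar:
P → S P P'
P → S B P'
P' → b S P'
P' → b P'
P' → ε
B → b c
B → b
S → y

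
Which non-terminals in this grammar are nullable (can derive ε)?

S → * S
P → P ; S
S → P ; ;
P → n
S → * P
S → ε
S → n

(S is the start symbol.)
A non-terminal is nullable if it can derive ε (the empty string): either it has an ε-production, or it has a production whose right-hand side consists entirely of nullable non-terminals.

ε-productions: S → ε
So S is immediately nullable.
No further non-terminal can be added: every production for the remaining non-terminals contains a terminal or a non-nullable non-terminal.
Nullable = { 'S' }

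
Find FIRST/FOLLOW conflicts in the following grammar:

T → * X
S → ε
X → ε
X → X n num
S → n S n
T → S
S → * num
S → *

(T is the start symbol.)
Yes. S → n S n with FOLLOW(S) on { 'n' }; X → X n num with FOLLOW(X) on { 'n' }

Nullable non-terminals: S, T, X.
FIRST sets used below: FIRST(S) = { '*', 'n', ε }, FIRST(X) = { 'n', ε }

S: nullable alternative(s) S → ε; FOLLOW(S) = { $, 'n' }
  S → ε: FIRST \ {ε} = { } — this is the only nullable alternative, skip
  S → n S n: FIRST \ {ε} = { 'n' } — overlaps FOLLOW(S) on { 'n' }: CONFLICT
  S → * num: FIRST \ {ε} = { '*' } — disjoint from FOLLOW(S)
  S → *: FIRST \ {ε} = { '*' } — disjoint from FOLLOW(S)

T: nullable alternative(s) T → S; FOLLOW(T) = { $ }
  T → * X: FIRST \ {ε} = { '*' } — disjoint from FOLLOW(T)
  T → S: FIRST \ {ε} = { '*', 'n' } — this is the only nullable alternative, skip

X: nullable alternative(s) X → ε; FOLLOW(X) = { $, 'n' }
  X → ε: FIRST \ {ε} = { } — this is the only nullable alternative, skip
  X → X n num: FIRST \ {ε} = { 'n' } — overlaps FOLLOW(X) on { 'n' }: CONFLICT

So the grammar has 2 FIRST/FOLLOW conflicts (marked CONFLICT above).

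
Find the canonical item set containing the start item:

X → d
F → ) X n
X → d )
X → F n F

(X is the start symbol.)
{ [F → . ) X n], [X → . F n F], [X → . d )], [X → . d], [X' → . X] }

First, augment the grammar with X' → X
I₀ = CLOSURE({ [X' → . X] }):
  [X' → . X] has the dot before X: add [X → . d], [X → . d )], [X → . F n F]
  [X → . F n F] has the dot before F: add [F → . ) X n]
No further items can be added.

I₀ = { [F → . ) X n], [X → . F n F], [X → . d )], [X → . d], [X' → . X] }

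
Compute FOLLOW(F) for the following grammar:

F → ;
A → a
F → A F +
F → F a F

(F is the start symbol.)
{ $, '+', 'a' }

To compute FOLLOW(F), find every occurrence of F on a right-hand side N → α F β: add FIRST(β) \ {ε}, and if β is empty or nullable also add FOLLOW(N). Iterate to a fixed point.

F is the start symbol, so $ ∈ FOLLOW(F).
In F → A F +: F is followed by '+', add FIRST('+') \ {ε} = { '+' }
In F → F a F: F is followed by a F, add FIRST(a F) \ {ε} = { 'a' }
In F → F a F: F is at the end; this adds FOLLOW(F) to itself — nothing new

Taking the union: FOLLOW(F) = { $, '+', 'a' }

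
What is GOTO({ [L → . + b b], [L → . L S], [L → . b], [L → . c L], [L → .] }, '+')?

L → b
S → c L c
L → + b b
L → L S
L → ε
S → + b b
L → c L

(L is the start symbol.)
{ [L → + . b b] }

GOTO(I, '+') = CLOSURE({ [A → αX.β] : [A → α.Xβ] ∈ I, X = '+' })

Items with dot before '+', with the dot advanced:
  [L → . + b b] → [L → + . b b]
Closure adds nothing (no advanced item has the dot before a non-terminal).

GOTO = { [L → + . b b] }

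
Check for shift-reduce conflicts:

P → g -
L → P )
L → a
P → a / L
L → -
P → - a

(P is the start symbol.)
Yes — I7: [L → - .] vs [P → - . a]; I10: [L → a .] vs [P → a . / L]

A shift-reduce conflict occurs when an LR(0) state has both:
  - a complete (reduce) item [A → α .] (dot at the end), and
  - a shift item [B → β . c γ] (dot before a terminal).

Augment with P' → P and build the canonical LR(0) collection (I0 = CLOSURE({[P' → . P]}), then GOTO on every symbol after a dot until no new states appear). It has 13 states:
  I0: { [P → . - a], [P → . a / L], [P → . g -], [P' → . P] }  — shift
  I1: { [P → - . a] }  — shift
  I2: { [P' → P .] }  — accept
  I3: { [P → a . / L] }  — shift
  I4: { [P → g . -] }  — shift
  I5: { [P → g - .] }  — reduce
  I6: { [L → . -], [L → . P )], [L → . a], [P → . - a], [P → . a / L], [P → . g -], [P → a / . L] }  — shift
  I7: { [L → - .], [P → - . a] }  — shift, reduce
  I8: { [P → a / L .] }  — reduce
  I9: { [L → P . )] }  — shift
  I10: { [L → a .], [P → a . / L] }  — shift, reduce
  I11: { [L → P ) .] }  — reduce
  I12: { [P → - a .] }  — reduce

I7 contains reduce item [L → - .] and shift item [P → - . a] — shift-reduce conflict.
I10 contains reduce item [L → a .] and shift item [P → a . / L] — shift-reduce conflict.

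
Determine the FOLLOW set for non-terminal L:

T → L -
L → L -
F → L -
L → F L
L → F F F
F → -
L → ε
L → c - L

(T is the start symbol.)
In T → L -: L is followed by '-', add FIRST('-') \ {ε} = { '-' }
In L → L -: L is followed by '-', add FIRST('-') \ {ε} = { '-' }
In F → L -: L is followed by '-', add FIRST('-') \ {ε} = { '-' }
In L → F L: L is at the end; this adds FOLLOW(L) to itself — nothing new
In L → c - L: L is at the end; this adds FOLLOW(L) to itself — nothing new

Taking the union: FOLLOW(L) = { '-' }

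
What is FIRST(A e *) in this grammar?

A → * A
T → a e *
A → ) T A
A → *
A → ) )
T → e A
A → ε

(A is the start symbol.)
{ ')', '*', 'e' }

FIRST sets of the non-terminals involved (from the grammar, by fixed-point iteration):
  FIRST(A) = { ')', '*', ε }

To compute FIRST(A e *), process the symbols left to right:
Symbol A is a non-terminal. Add FIRST(A) \ {ε} = { ')', '*' }
A is nullable (ε ∈ FIRST(A)), continue to the next symbol.
Symbol e is a terminal. Add 'e' and stop.
FIRST(A e *) = { ')', '*', 'e' }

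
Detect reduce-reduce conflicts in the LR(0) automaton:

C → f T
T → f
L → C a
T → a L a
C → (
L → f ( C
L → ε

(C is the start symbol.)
No reduce-reduce conflicts

Augment with C' → C and build the canonical LR(0) collection (I0 = CLOSURE({[C' → . C]}), then GOTO on every symbol after a dot until no new states appear). It has 14 states:
  I0: { [C → . (], [C → . f T], [C' → . C] }  — shift
  I1: { [C → ( .] }  — reduce
  I2: { [C' → C .] }  — accept
  I3: { [C → f . T], [T → . a L a], [T → . f] }  — shift
  I4: { [C → f T .] }  — reduce
  I5: { [C → . (], [C → . f T], [L → . C a], [L → . f ( C], [L → .], [T → a . L a] }  — shift, reduce
  I6: { [T → f .] }  — reduce
  I7: { [L → C . a] }  — shift
  I8: { [T → a L . a] }  — shift
  I9: { [C → f . T], [L → f . ( C], [T → . a L a], [T → . f] }  — shift
  I10: { [C → . (], [C → . f T], [L → f ( . C] }  — shift
  I11: { [L → f ( C .] }  — reduce
  I12: { [T → a L a .] }  — reduce
  I13: { [L → C a .] }  — reduce

No state contains more than one complete item.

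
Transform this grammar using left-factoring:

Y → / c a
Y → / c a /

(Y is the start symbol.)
Left-factoring transforms A → αβ₁ | αβ₂ into A → αA' and A' → β₁ | β₂
(α is the longest common prefix among the alternatives). Repeat until
no nonterminal has two alternatives with a common prefix.

Round 1: Y has alternatives sharing prefix '/ c a'. Introduce Y': Y → / c a Y'
  Add: Y' → ε
  Add: Y' → /

No remaining common prefixes — done.

Resulting grammar:
Y → / c a Y'
Y' → ε
Y' → /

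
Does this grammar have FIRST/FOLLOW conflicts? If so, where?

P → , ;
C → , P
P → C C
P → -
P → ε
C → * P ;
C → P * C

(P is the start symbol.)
Yes. P → ',' ';' with FOLLOW(P) on { ',' }; P → C C with FOLLOW(P) on { '*', ',', '-' }; P → '-' with FOLLOW(P) on { '-' }

A FIRST/FOLLOW conflict occurs when a non-terminal N has a nullable alternative N → β (β ⇒* ε) and another alternative N → α with FIRST(α) ∩ FOLLOW(N) ≠ ∅: on such a lookahead the parser cannot decide between expanding α and letting N vanish via β.

Nullable non-terminals: P.
FIRST sets used below: FIRST(C) = { '*', ',', '-' }

P: nullable alternative(s) P → ε; FOLLOW(P) = { $, '*', ',', '-', ';' }
  P → , ;: FIRST \ {ε} = { ',' } — overlaps FOLLOW(P) on { ',' }: CONFLICT
  P → C C: FIRST \ {ε} = { '*', ',', '-' } — overlaps FOLLOW(P) on { '*', ',', '-' }: CONFLICT
  P → -: FIRST \ {ε} = { '-' } — overlaps FOLLOW(P) on { '-' }: CONFLICT
  P → ε: FIRST \ {ε} = { } — this is the only nullable alternative, skip

C has no nullable alternative, so no FIRST/FOLLOW check is needed there.

So the grammar has 3 FIRST/FOLLOW conflicts (marked CONFLICT above).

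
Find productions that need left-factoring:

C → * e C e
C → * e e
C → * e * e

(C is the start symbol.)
Left-factoring is needed when two productions for the same non-terminal
share a common prefix on the right-hand side.

Productions for C:
  C → * e C e
  C → * e e
  C → * e * e

Found common prefix '* e' in productions for C

Answer: Yes, C has productions with common prefix '* e'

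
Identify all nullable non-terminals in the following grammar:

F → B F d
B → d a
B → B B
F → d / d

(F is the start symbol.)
None

There are no ε-productions, so no non-terminal can derive ε.
No non-terminals are nullable.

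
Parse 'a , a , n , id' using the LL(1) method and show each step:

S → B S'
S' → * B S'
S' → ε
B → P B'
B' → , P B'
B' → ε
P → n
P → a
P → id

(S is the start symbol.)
LL(1) parsing maintains a stack (initially the start symbol over $) and the input. At each step: if the stack top is a terminal, match it against the current input token; if it is a non-terminal N, replace it with the RHS of M[N, lookahead] (the unique production whose predict set contains the lookahead).

Stack is shown with the top on the left.

Stack        Input             Action
-------------------------------------
S $          a , a , n , id $  output S → B S'
B S' $       a , a , n , id $  output B → P B'
P B' S' $    a , a , n , id $  output P → a
a B' S' $    a , a , n , id $  match 'a'
B' S' $      , a , n , id $    output B' → , P B'
, P B' S' $  , a , n , id $    match ','
P B' S' $    a , n , id $      output P → a
a B' S' $    a , n , id $      match 'a'
B' S' $      , n , id $        output B' → , P B'
, P B' S' $  , n , id $        match ','
P B' S' $    n , id $          output P → n
n B' S' $    n , id $          match 'n'
B' S' $      , id $            output B' → , P B'
, P B' S' $  , id $            match ','
P B' S' $    id $              output P → id
id B' S' $   id $              match 'id'
B' S' $      $                 output B' → ε
S' $         $                 output S' → ε
$            $                 accept

The string is accepted.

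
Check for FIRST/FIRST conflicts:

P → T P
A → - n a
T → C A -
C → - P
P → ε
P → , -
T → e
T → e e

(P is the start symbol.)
FIRST sets of the non-terminals at (or reachable through a nullable prefix from) the front of some alternative:
  FIRST(T) = { '-', 'e' }
  FIRST(C) = { '-' }

Productions for P:
  P → T P: FIRST = { '-', 'e' }
  P → ε: FIRST = { ε }
  P → , -: FIRST = { ',' }
Productions for T:
  T → C A -: FIRST = { '-' }
  T → e: FIRST = { 'e' }
  T → e e: FIRST = { 'e' }
A, C have only one production, so no FIRST/FIRST conflict is possible there.

Conflict for T: T → e and T → e e
  Overlap: { 'e' }

Answer: Yes. T → e / T → e e on { 'e' }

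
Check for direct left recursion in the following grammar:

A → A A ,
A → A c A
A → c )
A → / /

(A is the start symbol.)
Direct left recursion occurs when N → N α for some non-terminal N (the right-hand side begins with the left-hand side itself).

A → A A ,: LEFT RECURSIVE (starts with A)
A → A c A: LEFT RECURSIVE (starts with A)
A → c ): starts with c
A → / /: starts with '/'

The grammar has direct left recursion on: A.

Answer: Yes, A is left-recursive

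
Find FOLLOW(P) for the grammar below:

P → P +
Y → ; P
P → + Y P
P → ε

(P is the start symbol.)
To compute FOLLOW(P), find every occurrence of P on a right-hand side N → α P β: add FIRST(β) \ {ε}, and if β is empty or nullable also add FOLLOW(N). Iterate to a fixed point.

P is the start symbol, so $ ∈ FOLLOW(P).
In P → P +: P is followed by '+', add FIRST('+') \ {ε} = { '+' }
In Y → ; P: P is at the end, add FOLLOW(Y)
In P → + Y P: P is at the end; this adds FOLLOW(P) to itself — nothing new

The FOLLOW sets referred to above (computed the same way, to a fixed point):
  FOLLOW(Y) = { $, '+' }

Taking the union: FOLLOW(P) = { $, '+' }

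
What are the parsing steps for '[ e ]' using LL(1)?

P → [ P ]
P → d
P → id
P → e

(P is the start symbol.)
Stack is shown with the top on the left.

Stack    Input    Action
------------------------
P $      [ e ] $  output P → [ P ]
[ P ] $  [ e ] $  match '['
P ] $    e ] $    output P → e
e ] $    e ] $    match 'e'
] $      ] $      match ']'
$        $        accept

The string is accepted.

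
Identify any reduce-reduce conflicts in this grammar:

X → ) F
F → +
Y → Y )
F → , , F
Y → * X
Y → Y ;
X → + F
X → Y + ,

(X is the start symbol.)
No reduce-reduce conflicts

A reduce-reduce conflict occurs when an LR(0) state has two complete items [A → α .] and [B → β .] — both call for a reduction, and with no lookahead the parser cannot choose between them.

Augment with X' → X and build the canonical LR(0) collection (I0 = CLOSURE({[X' → . X]}), then GOTO on every symbol after a dot until no new states appear). It has 17 states:
  I0: { [X → . ) F], [X → . + F], [X → . Y + ,], [X' → . X], [Y → . * X], [Y → . Y )], [Y → . Y ;] }  — shift
  I1: { [F → . +], [F → . , , F], [X → ) . F] }  — shift
  I2: { [X → . ) F], [X → . + F], [X → . Y + ,], [Y → * . X], [Y → . * X], [Y → . Y )], [Y → . Y ;] }  — shift
  I3: { [F → . +], [F → . , , F], [X → + . F] }  — shift
  I4: { [X' → X .] }  — accept
  I5: { [X → Y . + ,], [Y → Y . )], [Y → Y . ;] }  — shift
  I6: { [Y → Y ) .] }  — reduce
  I7: { [X → Y + . ,] }  — shift
  I8: { [Y → Y ; .] }  — reduce
  I9: { [X → Y + , .] }  — reduce
  I10: { [F → + .] }  — reduce
  I11: { [F → , . , F] }  — shift
  I12: { [X → + F .] }  — reduce
  I13: { [F → , , . F], [F → . +], [F → . , , F] }  — shift
  I14: { [F → , , F .] }  — reduce
  I15: { [Y → * X .] }  — reduce
  I16: { [X → ) F .] }  — reduce

No state contains more than one complete item.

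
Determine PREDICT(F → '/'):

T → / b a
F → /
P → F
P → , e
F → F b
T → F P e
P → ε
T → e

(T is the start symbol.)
PREDICT(F → '/') = (FIRST(RHS) \ {ε}) ∪ (FOLLOW(F) if ε ∈ FIRST(RHS), i.e. RHS ⇒* ε)
FIRST('/') = { '/' }
ε ∉ FIRST('/'), so FOLLOW(F) is not added.
PREDICT(F → '/') = { '/' }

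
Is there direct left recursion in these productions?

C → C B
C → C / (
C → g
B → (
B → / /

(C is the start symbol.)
Yes, C is left-recursive

C → C B: LEFT RECURSIVE (starts with C)
C → C / (: LEFT RECURSIVE (starts with C)
C → g: starts with g
B → (: starts with '('
B → / /: starts with '/'

The grammar has direct left recursion on: C.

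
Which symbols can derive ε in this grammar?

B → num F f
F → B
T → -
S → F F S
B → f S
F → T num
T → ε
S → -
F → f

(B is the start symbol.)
{ 'T' }

A non-terminal is nullable if it can derive ε (the empty string): either it has an ε-production, or it has a production whose right-hand side consists entirely of nullable non-terminals.

ε-productions: T → ε
So T is immediately nullable.
No further non-terminal can be added: every production for the remaining non-terminals contains a terminal or a non-nullable non-terminal.
Nullable = { 'T' }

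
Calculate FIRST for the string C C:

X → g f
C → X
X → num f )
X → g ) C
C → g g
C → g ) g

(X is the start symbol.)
FIRST sets of the non-terminals involved (from the grammar, by fixed-point iteration):
  FIRST(C) = { 'g', 'num' }

To compute FIRST(C C), process the symbols left to right:
Symbol C is a non-terminal. Add FIRST(C) \ {ε} = { 'g', 'num' }
C is not nullable (ε ∉ FIRST(C)), so stop here.
FIRST(C C) = { 'g', 'num' }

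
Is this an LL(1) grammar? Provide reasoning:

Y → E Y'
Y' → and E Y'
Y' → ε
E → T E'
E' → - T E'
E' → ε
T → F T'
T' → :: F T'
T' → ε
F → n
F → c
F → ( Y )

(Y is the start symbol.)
Yes, the grammar is LL(1).

A grammar is LL(1) if for each non-terminal N with multiple productions, the predict sets of those productions are pairwise disjoint, where PREDICT(N → α) = (FIRST(α) \ {ε}) ∪ (FOLLOW(N) if α ⇒* ε).

Relevant sets:
  FOLLOW(Y') = { $, ')' }
  FOLLOW(E') = { $, ')', 'and' }
  FOLLOW(T') = { $, ')', '-', 'and' }

For Y':
  PREDICT(Y' → and E Y') = { 'and' }
  PREDICT(Y' → ε) = { $, ')' }
For E':
  PREDICT(E' → '-' T E') = { '-' }
  PREDICT(E' → ε) = { $, ')', 'and' }
For T':
  PREDICT(T' → :: F T') = { '::' }
  PREDICT(T' → ε) = { $, ')', '-', 'and' }
For F:
  PREDICT(F → n) = { 'n' }
  PREDICT(F → c) = { 'c' }
  PREDICT(F → '(' Y ')') = { '(' }
Y, E, T have a single production, so nothing to check there.

All predict sets are disjoint. The grammar IS LL(1).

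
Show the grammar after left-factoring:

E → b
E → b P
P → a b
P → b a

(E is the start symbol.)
E → b E'
E' → ε
E' → P
P → a b
P → b a

Left-factoring transforms A → αβ₁ | αβ₂ into A → αA' and A' → β₁ | β₂
(α is the longest common prefix among the alternatives). Repeat until
no nonterminal has two alternatives with a common prefix.

Round 1: E has alternatives sharing prefix 'b'. Introduce E': E → b E'
  Add: E' → ε
  Add: E' → P

No remaining common prefixes — done.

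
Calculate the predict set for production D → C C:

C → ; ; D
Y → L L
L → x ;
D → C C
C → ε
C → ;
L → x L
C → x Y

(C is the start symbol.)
{ $, ';', 'x' }

PREDICT(D → C C) = (FIRST(RHS) \ {ε}) ∪ (FOLLOW(D) if ε ∈ FIRST(RHS), i.e. RHS ⇒* ε)
FIRST(C) = { ';', 'x', ε }
FIRST(C C) = { ';', 'x', ε }
ε ∈ FIRST(C C) (the right-hand side is nullable), so add FOLLOW(D) = { $, ';', 'x' }
PREDICT(D → C C) = { $, ';', 'x' }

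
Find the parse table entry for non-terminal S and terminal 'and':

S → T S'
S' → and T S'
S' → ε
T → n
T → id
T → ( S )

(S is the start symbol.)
To find M[S, 'and'], we find productions for S where 'and' is in the predict set (PREDICT(N → α) = (FIRST(α) \ {ε}) ∪ (FOLLOW(N) if α ⇒* ε)).

Relevant sets:
  FIRST(T) = { '(', 'id', 'n' }

S → T S': PREDICT = { '(', 'id', 'n' }

M[S, 'and'] is empty (no production applies)

Answer: Empty (error entry)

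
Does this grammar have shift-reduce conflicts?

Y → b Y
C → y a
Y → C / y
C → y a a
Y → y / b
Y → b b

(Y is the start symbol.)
A shift-reduce conflict occurs when an LR(0) state has both:
  - a complete (reduce) item [A → α .] (dot at the end), and
  - a shift item [B → β . c γ] (dot before a terminal).

Augment with Y' → Y and build the canonical LR(0) collection (I0 = CLOSURE({[Y' → . Y]}), then GOTO on every symbol after a dot until no new states appear). It has 13 states:
  I0: { [C → . y a a], [C → . y a], [Y → . C / y], [Y → . b Y], [Y → . b b], [Y → . y / b], [Y' → . Y] }  — shift
  I1: { [Y → C . / y] }  — shift
  I2: { [Y' → Y .] }  — accept
  I3: { [C → . y a a], [C → . y a], [Y → . C / y], [Y → . b Y], [Y → . b b], [Y → . y / b], [Y → b . Y], [Y → b . b] }  — shift
  I4: { [C → y . a a], [C → y . a], [Y → y . / b] }  — shift
  I5: { [Y → y / . b] }  — shift
  I6: { [C → y a . a], [C → y a .] }  — shift, reduce
  I7: { [C → y a a .] }  — reduce
  I8: { [Y → y / b .] }  — reduce
  I9: { [Y → b Y .] }  — reduce
  I10: { [C → . y a a], [C → . y a], [Y → . C / y], [Y → . b Y], [Y → . b b], [Y → . y / b], [Y → b . Y], [Y → b . b], [Y → b b .] }  — shift, reduce
  I11: { [Y → C / . y] }  — shift
  I12: { [Y → C / y .] }  — reduce

I6 contains reduce item [C → y a .] and shift item [C → y a . a] — shift-reduce conflict.
I10 contains reduce item [Y → b b .] and shift items [C → . y a], [C → . y a a], [Y → . b Y], [Y → . b b], [Y → b . b], [Y → . y / b] — shift-reduce conflict.

Answer: Yes — I6: [C → y a .] vs [C → y a . a]; I10: [Y → b b .] vs [C → . y a]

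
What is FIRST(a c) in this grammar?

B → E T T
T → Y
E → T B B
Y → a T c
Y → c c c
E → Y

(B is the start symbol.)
To compute FIRST(a c), process the symbols left to right:
Symbol a is a terminal. Add 'a' and stop.
FIRST(a c) = { 'a' }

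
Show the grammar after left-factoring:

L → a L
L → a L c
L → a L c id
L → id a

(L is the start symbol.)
Left-factoring transforms A → αβ₁ | αβ₂ into A → αA' and A' → β₁ | β₂
(α is the longest common prefix among the alternatives). Repeat until
no nonterminal has two alternatives with a common prefix.

Round 1: L has alternatives sharing prefix 'a L'. Introduce L': L → a L L'
  Add: L' → ε
  Add: L' → c
  Add: L' → c id

Round 2: L' has alternatives sharing prefix 'c'. Introduce L'': L' → c L''
  Add: L'' → ε
  Add: L'' → id

No remaining common prefixes — done.

Resulting grammar:
L → a L L'
L' → ε
L' → c L''
L'' → ε
L'' → id
L → id a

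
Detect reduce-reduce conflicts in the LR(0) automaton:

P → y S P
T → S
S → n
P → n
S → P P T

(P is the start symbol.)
Yes — I6: [P → n .] vs [S → n .]

A reduce-reduce conflict occurs when an LR(0) state has two complete items [A → α .] and [B → β .] — both call for a reduction, and with no lookahead the parser cannot choose between them.

Augment with P' → P and build the canonical LR(0) collection (I0 = CLOSURE({[P' → . P]}), then GOTO on every symbol after a dot until no new states appear). It has 11 states:
  I0: { [P → . n], [P → . y S P], [P' → . P] }  — shift
  I1: { [P' → P .] }  — accept
  I2: { [P → n .] }  — reduce
  I3: { [P → . n], [P → . y S P], [P → y . S P], [S → . P P T], [S → . n] }  — shift
  I4: { [P → . n], [P → . y S P], [S → P . P T] }  — shift
  I5: { [P → . n], [P → . y S P], [P → y S . P] }  — shift
  I6: { [P → n .], [S → n .] }  — 2 reduces
  I7: { [P → y S P .] }  — reduce
  I8: { [P → . n], [P → . y S P], [S → . P P T], [S → . n], [S → P P . T], [T → . S] }  — shift
  I9: { [T → S .] }  — reduce
  I10: { [S → P P T .] }  — reduce

I6 contains complete items [P → n .], [S → n .] — reduce-reduce conflict.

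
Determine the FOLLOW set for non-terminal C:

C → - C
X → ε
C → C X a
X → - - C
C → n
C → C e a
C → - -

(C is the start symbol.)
{ $, '-', 'a', 'e' }

To compute FOLLOW(C), find every occurrence of C on a right-hand side N → α C β: add FIRST(β) \ {ε}, and if β is empty or nullable also add FOLLOW(N). Iterate to a fixed point.

C is the start symbol, so $ ∈ FOLLOW(C).
In C → - C: C is at the end; this adds FOLLOW(C) to itself — nothing new
In C → C X a: C is followed by X a, add FIRST(X a) \ {ε} = { '-', 'a' }
In X → - - C: C is at the end, add FOLLOW(X)
In C → C e a: C is followed by e a, add FIRST(e a) \ {ε} = { 'e' }

The FOLLOW sets referred to above (computed the same way, to a fixed point):
  FOLLOW(X) = { 'a' }

Taking the union: FOLLOW(C) = { $, '-', 'a', 'e' }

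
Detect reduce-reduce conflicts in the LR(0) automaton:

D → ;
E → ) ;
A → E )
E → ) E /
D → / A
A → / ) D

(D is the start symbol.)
No reduce-reduce conflicts

A reduce-reduce conflict occurs when an LR(0) state has two complete items [A → α .] and [B → β .] — both call for a reduction, and with no lookahead the parser cannot choose between them.

Augment with D' → D and build the canonical LR(0) collection (I0 = CLOSURE({[D' → . D]}), then GOTO on every symbol after a dot until no new states appear). It has 14 states:
  I0: { [D → . / A], [D → . ;], [D' → . D] }  — shift
  I1: { [A → . / ) D], [A → . E )], [D → / . A], [E → . ) ;], [E → . ) E /] }  — shift
  I2: { [D → ; .] }  — reduce
  I3: { [D' → D .] }  — accept
  I4: { [E → ) . ;], [E → ) . E /], [E → . ) ;], [E → . ) E /] }  — shift
  I5: { [A → / . ) D] }  — shift
  I6: { [D → / A .] }  — reduce
  I7: { [A → E . )] }  — shift
  I8: { [A → E ) .] }  — reduce
  I9: { [A → / ) . D], [D → . / A], [D → . ;] }  — shift
  I10: { [A → / ) D .] }  — reduce
  I11: { [E → ) ; .] }  — reduce
  I12: { [E → ) E . /] }  — shift
  I13: { [E → ) E / .] }  — reduce

No state contains more than one complete item.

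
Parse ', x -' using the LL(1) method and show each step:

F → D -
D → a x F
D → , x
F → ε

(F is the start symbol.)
Stack is shown with the top on the left.

Stack    Input    Action
------------------------
F $      , x - $  output F → D -
D - $    , x - $  output D → , x
, x - $  , x - $  match ','
x - $    x - $    match 'x'
- $      - $      match '-'
$        $        accept

The string is accepted.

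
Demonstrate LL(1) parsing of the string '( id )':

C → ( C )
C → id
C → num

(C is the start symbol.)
Stack is shown with the top on the left.

Stack    Input     Action
-------------------------
C $      ( id ) $  output C → ( C )
( C ) $  ( id ) $  match '('
C ) $    id ) $    output C → id
id ) $   id ) $    match 'id'
) $      ) $       match ')'
$        $         accept

The string is accepted.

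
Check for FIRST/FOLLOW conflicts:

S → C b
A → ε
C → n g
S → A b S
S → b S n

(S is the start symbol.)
A FIRST/FOLLOW conflict occurs when a non-terminal N has a nullable alternative N → β (β ⇒* ε) and another alternative N → α with FIRST(α) ∩ FOLLOW(N) ≠ ∅: on such a lookahead the parser cannot decide between expanding α and letting N vanish via β.

Nullable non-terminals: A.
A has a nullable alternative but only one production, so nothing to check.

C, S have no nullable alternative, so no FIRST/FOLLOW check is needed there.

No FIRST/FOLLOW conflicts found.

Answer: No FIRST/FOLLOW conflicts.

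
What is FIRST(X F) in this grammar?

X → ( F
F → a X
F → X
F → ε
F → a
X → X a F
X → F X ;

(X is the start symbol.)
{ '(', 'a' }

FIRST sets of the non-terminals involved (from the grammar, by fixed-point iteration):
  FIRST(X) = { '(', 'a' }

To compute FIRST(X F), process the symbols left to right:
Symbol X is a non-terminal. Add FIRST(X) \ {ε} = { '(', 'a' }
X is not nullable (ε ∉ FIRST(X)), so stop here.
FIRST(X F) = { '(', 'a' }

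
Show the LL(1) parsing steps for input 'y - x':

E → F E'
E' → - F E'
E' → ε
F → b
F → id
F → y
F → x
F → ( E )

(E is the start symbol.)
Stack is shown with the top on the left.

Stack     Input    Action
-------------------------
E $       y - x $  output E → F E'
F E' $    y - x $  output F → y
y E' $    y - x $  match 'y'
E' $      - x $    output E' → - F E'
- F E' $  - x $    match '-'
F E' $    x $      output F → x
x E' $    x $      match 'x'
E' $      $        output E' → ε
$         $        accept

The string is accepted.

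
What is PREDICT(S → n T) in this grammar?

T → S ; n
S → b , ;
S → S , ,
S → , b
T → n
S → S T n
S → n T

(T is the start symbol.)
{ 'n' }

PREDICT(S → n T) = (FIRST(RHS) \ {ε}) ∪ (FOLLOW(S) if ε ∈ FIRST(RHS), i.e. RHS ⇒* ε)
FIRST(n T) = { 'n' }
ε ∉ FIRST(n T), so FOLLOW(S) is not added.
PREDICT(S → n T) = { 'n' }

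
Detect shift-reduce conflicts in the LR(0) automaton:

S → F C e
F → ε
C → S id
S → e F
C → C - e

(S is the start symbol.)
A shift-reduce conflict occurs when an LR(0) state has both:
  - a complete (reduce) item [A → α .] (dot at the end), and
  - a shift item [B → β . c γ] (dot before a terminal).

Augment with S' → S and build the canonical LR(0) collection (I0 = CLOSURE({[S' → . S]}), then GOTO on every symbol after a dot until no new states appear). It has 11 states:
  I0: { [F → .], [S → . F C e], [S → . e F], [S' → . S] }  — shift, reduce
  I1: { [C → . C - e], [C → . S id], [F → .], [S → . F C e], [S → . e F], [S → F . C e] }  — shift, reduce
  I2: { [S' → S .] }  — accept
  I3: { [F → .], [S → e . F] }  — reduce
  I4: { [S → e F .] }  — reduce
  I5: { [C → C . - e], [S → F C . e] }  — shift
  I6: { [C → S . id] }  — shift
  I7: { [C → S id .] }  — reduce
  I8: { [C → C - . e] }  — shift
  I9: { [S → F C e .] }  — reduce
  I10: { [C → C - e .] }  — reduce

I0 contains reduce item [F → .] and shift item [S → . e F] — shift-reduce conflict.
I1 contains reduce item [F → .] and shift item [S → . e F] — shift-reduce conflict.

Answer: Yes — I0: [F → .] vs [S → . e F]; I1: [F → .] vs [S → . e F]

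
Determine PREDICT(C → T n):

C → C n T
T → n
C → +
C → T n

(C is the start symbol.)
{ 'n' }

PREDICT(C → T n) = (FIRST(RHS) \ {ε}) ∪ (FOLLOW(C) if ε ∈ FIRST(RHS), i.e. RHS ⇒* ε)
FIRST(T) = { 'n' }
FIRST(T n) = { 'n' }
ε ∉ FIRST(T n), so FOLLOW(C) is not added.
PREDICT(C → T n) = { 'n' }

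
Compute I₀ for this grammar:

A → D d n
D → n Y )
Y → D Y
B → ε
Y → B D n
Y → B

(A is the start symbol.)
First, augment the grammar with A' → A
I₀ = CLOSURE({ [A' → . A] }):
  [A' → . A] has the dot before A: add [A → . D d n]
  [A → . D d n] has the dot before D: add [D → . n Y )]
No further items can be added.

I₀ = { [A → . D d n], [A' → . A], [D → . n Y )] }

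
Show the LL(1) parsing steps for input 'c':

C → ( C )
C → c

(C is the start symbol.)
Stack is shown with the top on the left.

Stack  Input  Action
--------------------
C $    c $    output C → c
c $    c $    match 'c'
$      $      accept

The string is accepted.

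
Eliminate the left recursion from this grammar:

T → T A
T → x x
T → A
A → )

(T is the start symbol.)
T → x x T'
T → A T'
T' → A T'
T' → ε
A → )

T is directly left-recursive. The standard transformation for
  A → A α₁ | ... | A α_m | β₁ | ... | β_n
is
  A  → β₁ A' | ... | β_n A'
  A' → α₁ A' | ... | α_m A' | ε

T → x x becomes T → x x T'
T → A becomes T → A T'
T → T A becomes T' → A T'
Add T' → ε

Productions for other non-terminals are unchanged:
  A → )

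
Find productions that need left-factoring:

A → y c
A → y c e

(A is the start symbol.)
Left-factoring is needed when two productions for the same non-terminal
share a common prefix on the right-hand side.

Productions for A:
  A → y c
  A → y c e

Found common prefix 'y c' in productions for A

Answer: Yes, A has productions with common prefix 'y c'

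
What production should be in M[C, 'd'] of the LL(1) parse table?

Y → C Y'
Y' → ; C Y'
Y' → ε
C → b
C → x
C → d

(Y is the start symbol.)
C → d

To find M[C, 'd'], we find productions for C where 'd' is in the predict set (PREDICT(N → α) = (FIRST(α) \ {ε}) ∪ (FOLLOW(N) if α ⇒* ε)).

C → b: PREDICT = { 'b' }
C → x: PREDICT = { 'x' }
C → d: PREDICT = { 'd' }
  'd' is in predict set, so this production goes in M[C, 'd']

M[C, 'd'] = C → d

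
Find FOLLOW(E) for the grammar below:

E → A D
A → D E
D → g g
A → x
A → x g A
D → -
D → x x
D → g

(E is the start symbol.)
E is the start symbol, so $ ∈ FOLLOW(E).
In A → D E: E is at the end, add FOLLOW(A)

The FOLLOW sets referred to above (computed the same way, to a fixed point):
  FOLLOW(A) = { '-', 'g', 'x' }

Taking the union: FOLLOW(E) = { $, '-', 'g', 'x' }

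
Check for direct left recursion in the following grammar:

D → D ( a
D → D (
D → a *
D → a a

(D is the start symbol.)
Yes, D is left-recursive

Direct left recursion occurs when N → N α for some non-terminal N (the right-hand side begins with the left-hand side itself).

D → D ( a: LEFT RECURSIVE (starts with D)
D → D (: LEFT RECURSIVE (starts with D)
D → a *: starts with a
D → a a: starts with a

The grammar has direct left recursion on: D.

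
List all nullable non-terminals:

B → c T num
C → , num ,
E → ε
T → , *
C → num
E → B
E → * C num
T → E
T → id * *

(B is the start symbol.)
{ 'E', 'T' }

ε-productions: E → ε
So E is immediately nullable.
T → E: every symbol on the right is nullable, so T is nullable too.
No further non-terminal can be added: every production for the remaining non-terminals contains a terminal or a non-nullable non-terminal.
Nullable = { 'E', 'T' }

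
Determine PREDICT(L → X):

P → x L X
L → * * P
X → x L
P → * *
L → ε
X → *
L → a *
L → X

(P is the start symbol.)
PREDICT(L → X) = (FIRST(RHS) \ {ε}) ∪ (FOLLOW(L) if ε ∈ FIRST(RHS), i.e. RHS ⇒* ε)
FIRST(X) = { '*', 'x' }
FIRST(X) = { '*', 'x' }
ε ∉ FIRST(X), so FOLLOW(L) is not added.
PREDICT(L → X) = { '*', 'x' }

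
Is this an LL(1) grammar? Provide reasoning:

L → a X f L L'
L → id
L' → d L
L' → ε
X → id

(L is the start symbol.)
Relevant sets:
  FOLLOW(L') = { $, 'd' }

For L:
  PREDICT(L → a X f L L') = { 'a' }
  PREDICT(L → id) = { 'id' }
For L':
  PREDICT(L' → d L) = { 'd' }
  PREDICT(L' → ε) = { $, 'd' }
X has a single production, so nothing to check there.

Conflict found: Predict set conflict for L': { 'd' }
The grammar is NOT LL(1).

Answer: No. Predict set conflict for L': { 'd' }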